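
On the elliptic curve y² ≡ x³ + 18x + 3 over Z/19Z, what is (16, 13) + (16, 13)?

tangent at (16, 13): λ = (3·16² + 18)/(2·13) ≡ 7/7. 7⁻¹ ≡ 11 (mod 19) since 7·11 = 77 ≡ 1, so λ ≡ 7·11 ≡ 1.
  x = λ² - 16 - 16 = 1 - 32 ≡ 7; y = λ·(16 - 7) - 13 ≡ 15. → (7, 15)

(7, 15)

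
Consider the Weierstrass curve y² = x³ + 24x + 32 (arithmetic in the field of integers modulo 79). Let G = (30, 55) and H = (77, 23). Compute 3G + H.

(26, 33)

First 3G:
Repeated addition: build up to 3G.
2G: tangent at (30, 55): λ = (3·30² + 24)/(2·55) ≡ 38/31. 31⁻¹ ≡ 51 (mod 79) since 31·51 = 1581 ≡ 1, so λ ≡ 38·51 ≡ 42.
  x = λ² - 30 - 30 = 1764 - 60 ≡ 45; y = λ·(30 - 45) - 55 ≡ 26. → (45, 26)
3G: (45, 26) + (30, 55). λ = (55 - 26)/(30 - 45) ≡ 29/64 mod 79. 64⁻¹ ≡ 21 (mod 79), so λ ≡ 56.
  x = λ² - 45 - 30 = 3136 - 75 ≡ 59; y = λ·(45 - 59) - 26 ≡ 59. → (59, 59)
3G = (59, 59).
Finally 3G + H:
(59, 59) + (77, 23). λ = (23 - 59)/(77 - 59) ≡ 43/18 mod 79. 18⁻¹ ≡ 22 (mod 79), so λ ≡ 77.
  x = λ² - 59 - 77 = 5929 - 136 ≡ 26; y = λ·(59 - 26) - 59 ≡ 33. → (26, 33)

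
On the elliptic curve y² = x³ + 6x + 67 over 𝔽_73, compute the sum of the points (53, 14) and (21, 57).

(11, 71)

(53, 14) + (21, 57). λ = (57 - 14)/(21 - 53) ≡ 43/41 mod 73. 41⁻¹ ≡ 57 (mod 73) since 41·57 = 2337 ≡ 1, so λ ≡ 42.
  x = λ² - 53 - 21 = 1764 - 74 ≡ 11; y = λ·(53 - 11) - 14 ≡ 71. → (11, 71)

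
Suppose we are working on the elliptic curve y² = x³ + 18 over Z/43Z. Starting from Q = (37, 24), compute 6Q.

Double-and-add on 6 = (110)₂. Start with Q = (37, 24) for the leading 1-bit.
double: tangent at (37, 24): λ = (3·37² + 0)/(2·24) ≡ 22/5. 5⁻¹ ≡ 26 (mod 43), so λ ≡ 22·26 ≡ 13.
  x = λ² - 37 - 37 = 169 - 74 ≡ 9; y = λ·(37 - 9) - 24 ≡ 39. → (9, 39)
add Q: (9, 39) + (37, 24). λ = (24 - 39)/(37 - 9) ≡ 28/28 mod 43. 28⁻¹ ≡ 20 (mod 43), so λ ≡ 1.
  x = λ² - 9 - 37 = 1 - 46 ≡ 41; y = λ·(9 - 41) - 39 ≡ 15. → (41, 15)
double: tangent at (41, 15): λ = (3·41² + 0)/(2·15) ≡ 12/30. 30⁻¹ ≡ 33 (mod 43), so λ ≡ 12·33 ≡ 9.
  x = λ² - 41 - 41 = 81 - 82 ≡ 42; y = λ·(41 - 42) - 15 ≡ 19. → (42, 19)

(42, 19)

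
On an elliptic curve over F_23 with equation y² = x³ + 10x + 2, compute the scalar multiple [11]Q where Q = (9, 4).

(7, 22)

Repeated addition: build up to 11Q.
2Q: tangent at (9, 4): λ = (3·9² + 10)/(2·4) ≡ 0/8. 8⁻¹ ≡ 3 (mod 23), so λ ≡ 0·3 ≡ 0.
  x = λ² - 9 - 9 = 0 - 18 ≡ 5; y = λ·(9 - 5) - 4 ≡ 19. → (5, 19)
3Q: (5, 19) + (9, 4). λ = (4 - 19)/(9 - 5) ≡ 8/4 mod 23. 4⁻¹ ≡ 6 (mod 23), so λ ≡ 2.
  x = λ² - 5 - 9 = 4 - 14 ≡ 13; y = λ·(5 - 13) - 19 ≡ 11. → (13, 11)
4Q: (13, 11) + (9, 4). λ = (4 - 11)/(9 - 13) ≡ 16/19 mod 23. 19⁻¹ ≡ 17 (mod 23), so λ ≡ 19.
  x = λ² - 13 - 9 = 361 - 22 ≡ 17; y = λ·(13 - 17) - 11 ≡ 5. → (17, 5)
5Q: (17, 5) + (9, 4). λ = (4 - 5)/(9 - 17) ≡ 22/15 mod 23. 15⁻¹ ≡ 20 (mod 23), so λ ≡ 3.
  x = λ² - 17 - 9 = 9 - 26 ≡ 6; y = λ·(17 - 6) - 5 ≡ 5. → (6, 5)
6Q: (6, 5) + (9, 4). λ = (4 - 5)/(9 - 6) ≡ 22/3 mod 23. 3⁻¹ ≡ 8 (mod 23) since 3·8 = 24 ≡ 1, so λ ≡ 15.
  x = λ² - 6 - 9 = 225 - 15 ≡ 3; y = λ·(6 - 3) - 5 ≡ 17. → (3, 17)
7Q: (3, 17) + (9, 4). λ = (4 - 17)/(9 - 3) ≡ 10/6 mod 23. 6⁻¹ ≡ 4 (mod 23), so λ ≡ 17.
  x = λ² - 3 - 9 = 289 - 12 ≡ 1; y = λ·(3 - 1) - 17 ≡ 17. → (1, 17)
8Q: (1, 17) + (9, 4). λ = (4 - 17)/(9 - 1) ≡ 10/8 mod 23. 8⁻¹ ≡ 3 (mod 23), so λ ≡ 7.
  x = λ² - 1 - 9 = 49 - 10 ≡ 16; y = λ·(1 - 16) - 17 ≡ 16. → (16, 16)
9Q: (16, 16) + (9, 4). λ = (4 - 16)/(9 - 16) ≡ 11/16 mod 23. 16⁻¹ ≡ 13 (mod 23) since 16·13 = 208 ≡ 1, so λ ≡ 5.
  x = λ² - 16 - 9 = 25 - 25 ≡ 0; y = λ·(16 - 0) - 16 ≡ 18. → (0, 18)
10Q: (0, 18) + (9, 4). λ = (4 - 18)/(9 - 0) ≡ 9/9 mod 23. 9⁻¹ ≡ 18 (mod 23) since 9·18 = 162 ≡ 1, so λ ≡ 1.
  x = λ² - 0 - 9 = 1 - 9 ≡ 15; y = λ·(0 - 15) - 18 ≡ 13. → (15, 13)
11Q: (15, 13) + (9, 4). λ = (4 - 13)/(9 - 15) ≡ 14/17 mod 23. 17⁻¹ ≡ 19 (mod 23), so λ ≡ 13.
  x = λ² - 15 - 9 = 169 - 24 ≡ 7; y = λ·(15 - 7) - 13 ≡ 22. → (7, 22)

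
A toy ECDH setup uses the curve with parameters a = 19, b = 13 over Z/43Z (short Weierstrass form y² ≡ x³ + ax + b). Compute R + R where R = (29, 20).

tangent at (29, 20): λ = (3·29² + 19)/(2·20) ≡ 5/40. 40⁻¹ ≡ 14 (mod 43) since 40·14 = 560 ≡ 1, so λ ≡ 5·14 ≡ 27.
  x = λ² - 29 - 29 = 729 - 58 ≡ 26; y = λ·(29 - 26) - 20 ≡ 18. → (26, 18)

(26, 18)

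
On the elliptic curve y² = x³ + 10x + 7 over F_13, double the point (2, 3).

tangent at (2, 3): λ = (3·2² + 10)/(2·3) ≡ 9/6. 6⁻¹ ≡ 11 (mod 13) since 6·11 = 66 ≡ 1, so λ ≡ 9·11 ≡ 8.
  x = λ² - 2 - 2 = 64 - 4 ≡ 8; y = λ·(2 - 8) - 3 ≡ 1. → (8, 1)

(8, 1)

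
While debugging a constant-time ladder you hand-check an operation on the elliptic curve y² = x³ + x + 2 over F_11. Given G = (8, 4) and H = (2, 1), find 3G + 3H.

(2, 1)

First 3G:
Repeated addition: build up to 3G.
2G: tangent at (8, 4): λ = (3·8² + 1)/(2·4) ≡ 6/8. 8⁻¹ ≡ 7 (mod 11), so λ ≡ 6·7 ≡ 9.
  x = λ² - 8 - 8 = 81 - 16 ≡ 10; y = λ·(8 - 10) - 4 ≡ 0. → (10, 0)
3G: (10, 0) + (8, 4). λ = (4 - 0)/(8 - 10) ≡ 4/9 mod 11. 9⁻¹ ≡ 5 (mod 11) since 9·5 = 45 ≡ 1, so λ ≡ 9.
  x = λ² - 10 - 8 = 81 - 18 ≡ 8; y = λ·(10 - 8) - 0 ≡ 7. → (8, 7)
3G = (8, 7).
Next 3H:
Repeated addition: build up to 3H.
2H: tangent at (2, 1): λ = (3·2² + 1)/(2·1) ≡ 2/2. 2⁻¹ ≡ 6 (mod 11), so λ ≡ 2·6 ≡ 1.
  x = λ² - 2 - 2 = 1 - 4 ≡ 8; y = λ·(2 - 8) - 1 ≡ 4. → (8, 4)
3H: (8, 4) + (2, 1). λ = (1 - 4)/(2 - 8) ≡ 8/5 mod 11. 5⁻¹ ≡ 9 (mod 11) since 5·9 = 45 ≡ 1, so λ ≡ 6.
  x = λ² - 8 - 2 = 36 - 10 ≡ 4; y = λ·(8 - 4) - 4 ≡ 9. → (4, 9)
3H = (4, 9).
Finally 3G + 3H:
(8, 7) + (4, 9). λ = (9 - 7)/(4 - 8) ≡ 2/7 mod 11. 7⁻¹ ≡ 8 (mod 11), so λ ≡ 5.
  x = λ² - 8 - 4 = 25 - 12 ≡ 2; y = λ·(8 - 2) - 7 ≡ 1. → (2, 1)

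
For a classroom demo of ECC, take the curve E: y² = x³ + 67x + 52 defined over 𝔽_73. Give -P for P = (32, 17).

(32, 56)

-(32, 17) = (32, -17 mod 73) = (32, 56).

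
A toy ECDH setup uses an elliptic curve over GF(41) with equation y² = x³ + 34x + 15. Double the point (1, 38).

tangent at (1, 38): λ = (3·1² + 34)/(2·38) ≡ 37/35. 35⁻¹ ≡ 34 (mod 41), so λ ≡ 37·34 ≡ 28.
  x = λ² - 1 - 1 = 784 - 2 ≡ 3; y = λ·(1 - 3) - 38 ≡ 29. → (3, 29)

(3, 29)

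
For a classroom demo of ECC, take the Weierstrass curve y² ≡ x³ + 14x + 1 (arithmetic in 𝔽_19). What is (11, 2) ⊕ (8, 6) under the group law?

(6, 4)

(11, 2) + (8, 6). λ = (6 - 2)/(8 - 11) ≡ 4/16 mod 19. 16⁻¹ ≡ 6 (mod 19) since 16·6 = 96 ≡ 1, so λ ≡ 5.
  x = λ² - 11 - 8 = 25 - 19 ≡ 6; y = λ·(11 - 6) - 2 ≡ 4. → (6, 4)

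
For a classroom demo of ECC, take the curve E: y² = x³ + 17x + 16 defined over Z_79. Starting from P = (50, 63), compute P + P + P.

(69, 30)

Repeated addition: build up to 3P.
2P: tangent at (50, 63): λ = (3·50² + 17)/(2·63) ≡ 12/47. 47⁻¹ ≡ 37 (mod 79), so λ ≡ 12·37 ≡ 49.
  x = λ² - 50 - 50 = 2401 - 100 ≡ 10; y = λ·(50 - 10) - 63 ≡ 1. → (10, 1)
3P: (10, 1) + (50, 63). λ = (63 - 1)/(50 - 10) ≡ 62/40 mod 79. 40⁻¹ ≡ 2 (mod 79), so λ ≡ 45.
  x = λ² - 10 - 50 = 2025 - 60 ≡ 69; y = λ·(10 - 69) - 1 ≡ 30. → (69, 30)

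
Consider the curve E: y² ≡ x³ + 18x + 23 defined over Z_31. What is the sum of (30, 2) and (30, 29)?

O

The two points share x = 30 and their y-coordinates satisfy 2 + 29 ≡ 0 (mod 31), so they are inverses. Their sum is ∞.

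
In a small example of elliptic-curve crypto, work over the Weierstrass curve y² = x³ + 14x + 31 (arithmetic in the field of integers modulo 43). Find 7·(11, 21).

(8, 15)

Write P = (11, 21).
Repeated addition: build up to 7P.
2P: tangent at (11, 21): λ = (3·11² + 14)/(2·21) ≡ 33/42. 42⁻¹ ≡ 42 (mod 43), so λ ≡ 33·42 ≡ 10.
  x = λ² - 11 - 11 = 100 - 22 ≡ 35; y = λ·(11 - 35) - 21 ≡ 40. → (35, 40)
3P: (35, 40) + (11, 21). λ = (21 - 40)/(11 - 35) ≡ 24/19 mod 43. 19⁻¹ ≡ 34 (mod 43) since 19·34 = 646 ≡ 1, so λ ≡ 42.
  x = λ² - 35 - 11 = 1764 - 46 ≡ 41; y = λ·(35 - 41) - 40 ≡ 9. → (41, 9)
4P: (41, 9) + (11, 21). λ = (21 - 9)/(11 - 41) ≡ 12/13 mod 43. 13⁻¹ ≡ 10 (mod 43), so λ ≡ 34.
  x = λ² - 41 - 11 = 1156 - 52 ≡ 29; y = λ·(41 - 29) - 9 ≡ 12. → (29, 12)
5P: (29, 12) + (11, 21). λ = (21 - 12)/(11 - 29) ≡ 9/25 mod 43. 25⁻¹ ≡ 31 (mod 43), so λ ≡ 21.
  x = λ² - 29 - 11 = 441 - 40 ≡ 14; y = λ·(29 - 14) - 12 ≡ 2. → (14, 2)
6P: (14, 2) + (11, 21). λ = (21 - 2)/(11 - 14) ≡ 19/40 mod 43. 40⁻¹ ≡ 14 (mod 43) since 40·14 = 560 ≡ 1, so λ ≡ 8.
  x = λ² - 14 - 11 = 64 - 25 ≡ 39; y = λ·(14 - 39) - 2 ≡ 13. → (39, 13)
7P: (39, 13) + (11, 21). λ = (21 - 13)/(11 - 39) ≡ 8/15 mod 43. 15⁻¹ ≡ 23 (mod 43) since 15·23 = 345 ≡ 1, so λ ≡ 12.
  x = λ² - 39 - 11 = 144 - 50 ≡ 8; y = λ·(39 - 8) - 13 ≡ 15. → (8, 15)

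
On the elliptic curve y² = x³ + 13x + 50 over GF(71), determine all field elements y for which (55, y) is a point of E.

x³ + 13x + 50 = 167140 ≡ 6 (mod 71).
Square roots of 6 mod 71: 19 and 52 (since 19² = 361 ≡ 6).

19, 52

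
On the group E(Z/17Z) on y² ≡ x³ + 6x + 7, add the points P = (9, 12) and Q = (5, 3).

(7, 1)

(9, 12) + (5, 3). λ = (3 - 12)/(5 - 9) ≡ 8/13 mod 17. 13⁻¹ ≡ 4 (mod 17), so λ ≡ 15.
  x = λ² - 9 - 5 = 225 - 14 ≡ 7; y = λ·(9 - 7) - 12 ≡ 1. → (7, 1)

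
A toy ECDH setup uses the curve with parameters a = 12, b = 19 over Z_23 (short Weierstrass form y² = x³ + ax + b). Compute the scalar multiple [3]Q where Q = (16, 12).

Repeated addition: build up to 3Q.
2Q: tangent at (16, 12): λ = (3·16² + 12)/(2·12) ≡ 21/1. 1⁻¹ ≡ 1 (mod 23), so λ ≡ 21·1 ≡ 21.
  x = λ² - 16 - 16 = 441 - 32 ≡ 18; y = λ·(16 - 18) - 12 ≡ 15. → (18, 15)
3Q: (18, 15) + (16, 12). λ = (12 - 15)/(16 - 18) ≡ 20/21 mod 23. 21⁻¹ ≡ 11 (mod 23), so λ ≡ 13.
  x = λ² - 18 - 16 = 169 - 34 ≡ 20; y = λ·(18 - 20) - 15 ≡ 5. → (20, 5)

(20, 5)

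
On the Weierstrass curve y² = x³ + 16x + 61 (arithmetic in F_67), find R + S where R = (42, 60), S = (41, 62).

(55, 33)

(42, 60) + (41, 62). λ = (62 - 60)/(41 - 42) ≡ 2/66 mod 67. 66⁻¹ ≡ 66 (mod 67) since 66·66 = 4356 ≡ 1, so λ ≡ 65.
  x = λ² - 42 - 41 = 4225 - 83 ≡ 55; y = λ·(42 - 55) - 60 ≡ 33. → (55, 33)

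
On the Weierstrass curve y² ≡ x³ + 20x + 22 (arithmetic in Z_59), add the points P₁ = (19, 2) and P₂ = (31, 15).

(19, 2) + (31, 15). λ = (15 - 2)/(31 - 19) ≡ 13/12 mod 59. 12⁻¹ ≡ 5 (mod 59), so λ ≡ 6.
  x = λ² - 19 - 31 = 36 - 50 ≡ 45; y = λ·(19 - 45) - 2 ≡ 19. → (45, 19)

(45, 19)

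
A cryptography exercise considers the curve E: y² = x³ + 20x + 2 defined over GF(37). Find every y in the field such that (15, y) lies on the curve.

none

x³ + 20x + 2 = 3677 ≡ 14 (mod 37).
14 is a non-residue mod 37; no y exists.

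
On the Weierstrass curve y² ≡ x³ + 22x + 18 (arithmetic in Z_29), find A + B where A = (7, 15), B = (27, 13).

(7, 15) + (27, 13). λ = (13 - 15)/(27 - 7) ≡ 27/20 mod 29. 20⁻¹ ≡ 16 (mod 29) since 20·16 = 320 ≡ 1, so λ ≡ 26.
  x = λ² - 7 - 27 = 676 - 34 ≡ 4; y = λ·(7 - 4) - 15 ≡ 5. → (4, 5)

(4, 5)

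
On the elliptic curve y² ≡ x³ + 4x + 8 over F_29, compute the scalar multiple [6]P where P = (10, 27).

Repeated addition: build up to 6P.
2P: tangent at (10, 27): λ = (3·10² + 4)/(2·27) ≡ 14/25. 25⁻¹ ≡ 7 (mod 29) since 25·7 = 175 ≡ 1, so λ ≡ 14·7 ≡ 11.
  x = λ² - 10 - 10 = 121 - 20 ≡ 14; y = λ·(10 - 14) - 27 ≡ 16. → (14, 16)
3P: (14, 16) + (10, 27). λ = (27 - 16)/(10 - 14) ≡ 11/25 mod 29. 25⁻¹ ≡ 7 (mod 29) since 25·7 = 175 ≡ 1, so λ ≡ 19.
  x = λ² - 14 - 10 = 361 - 24 ≡ 18; y = λ·(14 - 18) - 16 ≡ 24. → (18, 24)
4P: (18, 24) + (10, 27). λ = (27 - 24)/(10 - 18) ≡ 3/21 mod 29. 21⁻¹ ≡ 18 (mod 29), so λ ≡ 25.
  x = λ² - 18 - 10 = 625 - 28 ≡ 17; y = λ·(18 - 17) - 24 ≡ 1. → (17, 1)
5P: (17, 1) + (10, 27). λ = (27 - 1)/(10 - 17) ≡ 26/22 mod 29. 22⁻¹ ≡ 4 (mod 29), so λ ≡ 17.
  x = λ² - 17 - 10 = 289 - 27 ≡ 1; y = λ·(17 - 1) - 1 ≡ 10. → (1, 10)
6P: (1, 10) + (10, 27). λ = (27 - 10)/(10 - 1) ≡ 17/9 mod 29. 9⁻¹ ≡ 13 (mod 29), so λ ≡ 18.
  x = λ² - 1 - 10 = 324 - 11 ≡ 23; y = λ·(1 - 23) - 10 ≡ 0. → (23, 0)

(23, 0)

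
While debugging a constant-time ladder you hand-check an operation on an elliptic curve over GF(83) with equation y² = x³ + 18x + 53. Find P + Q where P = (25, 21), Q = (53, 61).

(46, 32)

(25, 21) + (53, 61). λ = (61 - 21)/(53 - 25) ≡ 40/28 mod 83. 28⁻¹ ≡ 3 (mod 83) since 28·3 = 84 ≡ 1, so λ ≡ 37.
  x = λ² - 25 - 53 = 1369 - 78 ≡ 46; y = λ·(25 - 46) - 21 ≡ 32. → (46, 32)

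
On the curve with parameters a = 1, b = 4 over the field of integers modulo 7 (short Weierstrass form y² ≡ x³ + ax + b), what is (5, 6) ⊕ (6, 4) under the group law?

(0, 5)

(5, 6) + (6, 4). λ = (4 - 6)/(6 - 5) ≡ 5/1 mod 7. 1⁻¹ ≡ 1 (mod 7) since 1·1 = 1 ≡ 1, so λ ≡ 5.
  x = λ² - 5 - 6 = 25 - 11 ≡ 0; y = λ·(5 - 0) - 6 ≡ 5. → (0, 5)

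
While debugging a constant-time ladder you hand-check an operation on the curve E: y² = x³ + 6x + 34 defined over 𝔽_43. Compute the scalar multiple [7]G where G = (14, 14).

Repeated addition: build up to 7G.
2G: tangent at (14, 14): λ = (3·14² + 6)/(2·14) ≡ 35/28. 28⁻¹ ≡ 20 (mod 43), so λ ≡ 35·20 ≡ 12.
  x = λ² - 14 - 14 = 144 - 28 ≡ 30; y = λ·(14 - 30) - 14 ≡ 9. → (30, 9)
3G: (30, 9) + (14, 14). λ = (14 - 9)/(14 - 30) ≡ 5/27 mod 43. 27⁻¹ ≡ 8 (mod 43) since 27·8 = 216 ≡ 1, so λ ≡ 40.
  x = λ² - 30 - 14 = 1600 - 44 ≡ 8; y = λ·(30 - 8) - 9 ≡ 11. → (8, 11)
4G: (8, 11) + (14, 14). λ = (14 - 11)/(14 - 8) ≡ 3/6 mod 43. 6⁻¹ ≡ 36 (mod 43), so λ ≡ 22.
  x = λ² - 8 - 14 = 484 - 22 ≡ 32; y = λ·(8 - 32) - 11 ≡ 20. → (32, 20)
5G: (32, 20) + (14, 14). λ = (14 - 20)/(14 - 32) ≡ 37/25 mod 43. 25⁻¹ ≡ 31 (mod 43), so λ ≡ 29.
  x = λ² - 32 - 14 = 841 - 46 ≡ 21; y = λ·(32 - 21) - 20 ≡ 41. → (21, 41)
6G: (21, 41) + (14, 14). λ = (14 - 41)/(14 - 21) ≡ 16/36 mod 43. 36⁻¹ ≡ 6 (mod 43), so λ ≡ 10.
  x = λ² - 21 - 14 = 100 - 35 ≡ 22; y = λ·(21 - 22) - 41 ≡ 35. → (22, 35)
7G: (22, 35) + (14, 14). λ = (14 - 35)/(14 - 22) ≡ 22/35 mod 43. 35⁻¹ ≡ 16 (mod 43) since 35·16 = 560 ≡ 1, so λ ≡ 8.
  x = λ² - 22 - 14 = 64 - 36 ≡ 28; y = λ·(22 - 28) - 35 ≡ 3. → (28, 3)

(28, 3)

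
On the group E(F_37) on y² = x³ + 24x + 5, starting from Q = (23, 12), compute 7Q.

(22, 9)

Double-and-add on 7 = (111)₂. Start with Q = (23, 12) for the leading 1-bit.
double: tangent at (23, 12): λ = (3·23² + 24)/(2·12) ≡ 20/24. 24⁻¹ ≡ 17 (mod 37), so λ ≡ 20·17 ≡ 7.
  x = λ² - 23 - 23 = 49 - 46 ≡ 3; y = λ·(23 - 3) - 12 ≡ 17. → (3, 17)
add Q: (3, 17) + (23, 12). λ = (12 - 17)/(23 - 3) ≡ 32/20 mod 37. 20⁻¹ ≡ 13 (mod 37), so λ ≡ 9.
  x = λ² - 3 - 23 = 81 - 26 ≡ 18; y = λ·(3 - 18) - 17 ≡ 33. → (18, 33)
double: tangent at (18, 33): λ = (3·18² + 24)/(2·33) ≡ 34/29. 29⁻¹ ≡ 23 (mod 37), so λ ≡ 34·23 ≡ 5.
  x = λ² - 18 - 18 = 25 - 36 ≡ 26; y = λ·(18 - 26) - 33 ≡ 1. → (26, 1)
add Q: (26, 1) + (23, 12). λ = (12 - 1)/(23 - 26) ≡ 11/34 mod 37. 34⁻¹ ≡ 12 (mod 37) since 34·12 = 408 ≡ 1, so λ ≡ 21.
  x = λ² - 26 - 23 = 441 - 49 ≡ 22; y = λ·(26 - 22) - 1 ≡ 9. → (22, 9)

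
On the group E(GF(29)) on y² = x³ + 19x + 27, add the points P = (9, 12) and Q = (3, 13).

(9, 12) + (3, 13). λ = (13 - 12)/(3 - 9) ≡ 1/23 mod 29. 23⁻¹ ≡ 24 (mod 29), so λ ≡ 24.
  x = λ² - 9 - 3 = 576 - 12 ≡ 13; y = λ·(9 - 13) - 12 ≡ 8. → (13, 8)

(13, 8)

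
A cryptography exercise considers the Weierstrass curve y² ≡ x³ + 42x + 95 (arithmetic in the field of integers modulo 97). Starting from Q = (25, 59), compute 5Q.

(75, 58)

Double-and-add on 5 = (101)₂. Start with Q = (25, 59) for the leading 1-bit.
double: tangent at (25, 59): λ = (3·25² + 42)/(2·59) ≡ 74/21. 21⁻¹ ≡ 37 (mod 97), so λ ≡ 74·37 ≡ 22.
  x = λ² - 25 - 25 = 484 - 50 ≡ 46; y = λ·(25 - 46) - 59 ≡ 61. → (46, 61)
double: tangent at (46, 61): λ = (3·46² + 42)/(2·61) ≡ 85/25. 25⁻¹ ≡ 66 (mod 97) since 25·66 = 1650 ≡ 1, so λ ≡ 85·66 ≡ 81.
  x = λ² - 46 - 46 = 6561 - 92 ≡ 67; y = λ·(46 - 67) - 61 ≡ 81. → (67, 81)
add Q: (67, 81) + (25, 59). λ = (59 - 81)/(25 - 67) ≡ 75/55 mod 97. 55⁻¹ ≡ 30 (mod 97), so λ ≡ 19.
  x = λ² - 67 - 25 = 361 - 92 ≡ 75; y = λ·(67 - 75) - 81 ≡ 58. → (75, 58)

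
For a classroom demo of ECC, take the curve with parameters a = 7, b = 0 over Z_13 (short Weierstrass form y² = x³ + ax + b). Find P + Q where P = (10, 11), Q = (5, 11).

(11, 2)

(10, 11) + (5, 11). λ = (11 - 11)/(5 - 10) ≡ 0/8 mod 13. 8⁻¹ ≡ 5 (mod 13), so λ ≡ 0.
  x = λ² - 10 - 5 = 0 - 15 ≡ 11; y = λ·(10 - 11) - 11 ≡ 2. → (11, 2)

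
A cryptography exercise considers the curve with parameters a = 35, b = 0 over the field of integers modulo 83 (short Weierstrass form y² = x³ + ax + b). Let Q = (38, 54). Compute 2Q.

(68, 1)

tangent at (38, 54): λ = (3·38² + 35)/(2·54) ≡ 51/25. 25⁻¹ ≡ 10 (mod 83), so λ ≡ 51·10 ≡ 12.
  x = λ² - 38 - 38 = 144 - 76 ≡ 68; y = λ·(38 - 68) - 54 ≡ 1. → (68, 1)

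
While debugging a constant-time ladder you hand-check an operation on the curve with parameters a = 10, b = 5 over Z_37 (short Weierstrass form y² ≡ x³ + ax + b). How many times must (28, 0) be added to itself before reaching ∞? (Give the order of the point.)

2P: (28, 0) + (28, 0): same x and y₁ ≡ -y₂, so the sum is ∞.
2P = ∞, so the order is 2.

2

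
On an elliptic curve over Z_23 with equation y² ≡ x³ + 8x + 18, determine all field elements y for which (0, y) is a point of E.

x³ + 8x + 18 = 18 ≡ 18 (mod 23).
Square roots of 18 mod 23: 8 and 15 (since 8² = 64 ≡ 18).

8, 15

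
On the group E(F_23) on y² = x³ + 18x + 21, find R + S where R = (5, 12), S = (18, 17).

(6, 0)

(5, 12) + (18, 17). λ = (17 - 12)/(18 - 5) ≡ 5/13 mod 23. 13⁻¹ ≡ 16 (mod 23), so λ ≡ 11.
  x = λ² - 5 - 18 = 121 - 23 ≡ 6; y = λ·(5 - 6) - 12 ≡ 0. → (6, 0)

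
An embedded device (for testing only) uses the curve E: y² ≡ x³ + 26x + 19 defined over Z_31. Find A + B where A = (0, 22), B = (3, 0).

(6, 22)

(0, 22) + (3, 0). λ = (0 - 22)/(3 - 0) ≡ 9/3 mod 31. 3⁻¹ ≡ 21 (mod 31) since 3·21 = 63 ≡ 1, so λ ≡ 3.
  x = λ² - 0 - 3 = 9 - 3 ≡ 6; y = λ·(0 - 6) - 22 ≡ 22. → (6, 22)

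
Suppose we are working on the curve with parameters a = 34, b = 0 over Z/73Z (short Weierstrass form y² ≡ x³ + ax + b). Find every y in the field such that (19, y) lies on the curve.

x³ + 34x + 0 = 7505 ≡ 59 (mod 73).
59 is a non-residue mod 73; no y exists.

none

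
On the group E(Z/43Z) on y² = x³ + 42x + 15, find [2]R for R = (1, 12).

tangent at (1, 12): λ = (3·1² + 42)/(2·12) ≡ 2/24. 24⁻¹ ≡ 9 (mod 43), so λ ≡ 2·9 ≡ 18.
  x = λ² - 1 - 1 = 324 - 2 ≡ 21; y = λ·(1 - 21) - 12 ≡ 15. → (21, 15)

(21, 15)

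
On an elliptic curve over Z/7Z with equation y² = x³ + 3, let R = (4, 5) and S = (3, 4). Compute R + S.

(4, 5) + (3, 4). λ = (4 - 5)/(3 - 4) ≡ 6/6 mod 7. 6⁻¹ ≡ 6 (mod 7) since 6·6 = 36 ≡ 1, so λ ≡ 1.
  x = λ² - 4 - 3 = 1 - 7 ≡ 1; y = λ·(4 - 1) - 5 ≡ 5. → (1, 5)

(1, 5)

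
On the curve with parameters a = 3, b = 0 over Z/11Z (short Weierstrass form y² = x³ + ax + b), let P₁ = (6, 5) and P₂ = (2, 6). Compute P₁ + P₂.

(6, 5) + (2, 6). λ = (6 - 5)/(2 - 6) ≡ 1/7 mod 11. 7⁻¹ ≡ 8 (mod 11), so λ ≡ 8.
  x = λ² - 6 - 2 = 64 - 8 ≡ 1; y = λ·(6 - 1) - 5 ≡ 2. → (1, 2)

(1, 2)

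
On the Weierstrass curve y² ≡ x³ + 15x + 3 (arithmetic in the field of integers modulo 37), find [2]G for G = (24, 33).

(17, 19)

tangent at (24, 33): λ = (3·24² + 15)/(2·33) ≡ 4/29. 29⁻¹ ≡ 23 (mod 37), so λ ≡ 4·23 ≡ 18.
  x = λ² - 24 - 24 = 324 - 48 ≡ 17; y = λ·(24 - 17) - 33 ≡ 19. → (17, 19)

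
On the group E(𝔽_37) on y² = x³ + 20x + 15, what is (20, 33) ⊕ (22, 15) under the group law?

(20, 33) + (22, 15). λ = (15 - 33)/(22 - 20) ≡ 19/2 mod 37. 2⁻¹ ≡ 19 (mod 37) since 2·19 = 38 ≡ 1, so λ ≡ 28.
  x = λ² - 20 - 22 = 784 - 42 ≡ 2; y = λ·(20 - 2) - 33 ≡ 27. → (2, 27)

(2, 27)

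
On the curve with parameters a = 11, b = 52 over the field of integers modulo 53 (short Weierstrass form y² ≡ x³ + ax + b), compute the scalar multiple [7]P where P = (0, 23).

(40, 16)

Double-and-add on 7 = (111)₂. Start with P = (0, 23) for the leading 1-bit.
double: tangent at (0, 23): λ = (3·0² + 11)/(2·23) ≡ 11/46. 46⁻¹ ≡ 15 (mod 53), so λ ≡ 11·15 ≡ 6.
  x = λ² - 0 - 0 = 36 - 0 ≡ 36; y = λ·(0 - 36) - 23 ≡ 26. → (36, 26)
add P: (36, 26) + (0, 23). λ = (23 - 26)/(0 - 36) ≡ 50/17 mod 53. 17⁻¹ ≡ 25 (mod 53) since 17·25 = 425 ≡ 1, so λ ≡ 31.
  x = λ² - 36 - 0 = 961 - 36 ≡ 24; y = λ·(36 - 24) - 26 ≡ 28. → (24, 28)
double: tangent at (24, 28): λ = (3·24² + 11)/(2·28) ≡ 43/3. 3⁻¹ ≡ 18 (mod 53), so λ ≡ 43·18 ≡ 32.
  x = λ² - 24 - 24 = 1024 - 48 ≡ 22; y = λ·(24 - 22) - 28 ≡ 36. → (22, 36)
add P: (22, 36) + (0, 23). λ = (23 - 36)/(0 - 22) ≡ 40/31 mod 53. 31⁻¹ ≡ 12 (mod 53) since 31·12 = 372 ≡ 1, so λ ≡ 3.
  x = λ² - 22 - 0 = 9 - 22 ≡ 40; y = λ·(22 - 40) - 36 ≡ 16. → (40, 16)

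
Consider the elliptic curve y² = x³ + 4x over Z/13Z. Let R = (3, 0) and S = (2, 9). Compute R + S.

(11, 7)

(3, 0) + (2, 9). λ = (9 - 0)/(2 - 3) ≡ 9/12 mod 13. 12⁻¹ ≡ 12 (mod 13), so λ ≡ 4.
  x = λ² - 3 - 2 = 16 - 5 ≡ 11; y = λ·(3 - 11) - 0 ≡ 7. → (11, 7)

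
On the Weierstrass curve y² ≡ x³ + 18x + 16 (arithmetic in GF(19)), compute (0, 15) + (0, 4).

O

The two points share x = 0 and their y-coordinates satisfy 15 + 4 ≡ 0 (mod 19), so they are inverses. Their sum is the point at infinity.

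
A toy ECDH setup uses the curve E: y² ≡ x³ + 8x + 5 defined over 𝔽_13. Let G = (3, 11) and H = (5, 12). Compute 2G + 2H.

First 2G:
Repeated addition: build up to 2G.
2G: tangent at (3, 11): λ = (3·3² + 8)/(2·11) ≡ 9/9. 9⁻¹ ≡ 3 (mod 13) since 9·3 = 27 ≡ 1, so λ ≡ 9·3 ≡ 1.
  x = λ² - 3 - 3 = 1 - 6 ≡ 8; y = λ·(3 - 8) - 11 ≡ 10. → (8, 10)
2G = (8, 10).
Next 2H:
Repeated addition: build up to 2H.
2H: tangent at (5, 12): λ = (3·5² + 8)/(2·12) ≡ 5/11. 11⁻¹ ≡ 6 (mod 13), so λ ≡ 5·6 ≡ 4.
  x = λ² - 5 - 5 = 16 - 10 ≡ 6; y = λ·(5 - 6) - 12 ≡ 10. → (6, 10)
2H = (6, 10).
Finally 2G + 2H:
(8, 10) + (6, 10). λ = (10 - 10)/(6 - 8) ≡ 0/11 mod 13. 11⁻¹ ≡ 6 (mod 13), so λ ≡ 0.
  x = λ² - 8 - 6 = 0 - 14 ≡ 12; y = λ·(8 - 12) - 10 ≡ 3. → (12, 3)

(12, 3)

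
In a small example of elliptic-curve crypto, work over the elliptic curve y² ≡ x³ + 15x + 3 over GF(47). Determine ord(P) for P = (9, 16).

2P: tangent at (9, 16): λ = (3·9² + 15)/(2·16) ≡ 23/32. 32⁻¹ ≡ 25 (mod 47) since 32·25 = 800 ≡ 1, so λ ≡ 23·25 ≡ 11.
  x = λ² - 9 - 9 = 121 - 18 ≡ 9; y = λ·(9 - 9) - 16 ≡ 31. → (9, 31)
3P: (9, 31) + (9, 16): same x and y₁ ≡ -y₂, so the sum is O.
3P = O, so the order is 3.

3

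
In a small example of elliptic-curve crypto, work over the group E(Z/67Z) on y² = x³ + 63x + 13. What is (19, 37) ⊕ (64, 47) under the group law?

(19, 37) + (64, 47). λ = (47 - 37)/(64 - 19) ≡ 10/45 mod 67. 45⁻¹ ≡ 3 (mod 67) since 45·3 = 135 ≡ 1, so λ ≡ 30.
  x = λ² - 19 - 64 = 900 - 83 ≡ 13; y = λ·(19 - 13) - 37 ≡ 9. → (13, 9)

(13, 9)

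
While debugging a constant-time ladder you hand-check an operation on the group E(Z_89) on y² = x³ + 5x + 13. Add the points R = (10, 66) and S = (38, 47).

(10, 66) + (38, 47). λ = (47 - 66)/(38 - 10) ≡ 70/28 mod 89. 28⁻¹ ≡ 35 (mod 89), so λ ≡ 47.
  x = λ² - 10 - 38 = 2209 - 48 ≡ 25; y = λ·(10 - 25) - 66 ≡ 30. → (25, 30)

(25, 30)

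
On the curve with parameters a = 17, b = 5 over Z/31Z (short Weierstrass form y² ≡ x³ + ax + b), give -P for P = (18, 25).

-(18, 25) = (18, -25 mod 31) = (18, 6).

(18, 6)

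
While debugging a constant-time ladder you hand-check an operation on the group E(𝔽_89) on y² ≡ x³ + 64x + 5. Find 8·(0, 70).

(50, 32)

Write Q = (0, 70).
Repeated addition: build up to 8Q.
2Q: tangent at (0, 70): λ = (3·0² + 64)/(2·70) ≡ 64/51. 51⁻¹ ≡ 7 (mod 89), so λ ≡ 64·7 ≡ 3.
  x = λ² - 0 - 0 = 9 - 0 ≡ 9; y = λ·(0 - 9) - 70 ≡ 81. → (9, 81)
3Q: (9, 81) + (0, 70). λ = (70 - 81)/(0 - 9) ≡ 78/80 mod 89. 80⁻¹ ≡ 79 (mod 89), so λ ≡ 21.
  x = λ² - 9 - 0 = 441 - 9 ≡ 76; y = λ·(9 - 76) - 81 ≡ 25. → (76, 25)
4Q: (76, 25) + (0, 70). λ = (70 - 25)/(0 - 76) ≡ 45/13 mod 89. 13⁻¹ ≡ 48 (mod 89), so λ ≡ 24.
  x = λ² - 76 - 0 = 576 - 76 ≡ 55; y = λ·(76 - 55) - 25 ≡ 34. → (55, 34)
5Q: (55, 34) + (0, 70). λ = (70 - 34)/(0 - 55) ≡ 36/34 mod 89. 34⁻¹ ≡ 55 (mod 89), so λ ≡ 22.
  x = λ² - 55 - 0 = 484 - 55 ≡ 73; y = λ·(55 - 73) - 34 ≡ 15. → (73, 15)
6Q: (73, 15) + (0, 70). λ = (70 - 15)/(0 - 73) ≡ 55/16 mod 89. 16⁻¹ ≡ 39 (mod 89), so λ ≡ 9.
  x = λ² - 73 - 0 = 81 - 73 ≡ 8; y = λ·(73 - 8) - 15 ≡ 36. → (8, 36)
7Q: (8, 36) + (0, 70). λ = (70 - 36)/(0 - 8) ≡ 34/81 mod 89. 81⁻¹ ≡ 11 (mod 89) since 81·11 = 891 ≡ 1, so λ ≡ 18.
  x = λ² - 8 - 0 = 324 - 8 ≡ 49; y = λ·(8 - 49) - 36 ≡ 27. → (49, 27)
8Q: (49, 27) + (0, 70). λ = (70 - 27)/(0 - 49) ≡ 43/40 mod 89. 40⁻¹ ≡ 69 (mod 89), so λ ≡ 30.
  x = λ² - 49 - 0 = 900 - 49 ≡ 50; y = λ·(49 - 50) - 27 ≡ 32. → (50, 32)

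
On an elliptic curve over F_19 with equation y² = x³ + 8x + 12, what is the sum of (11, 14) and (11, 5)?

The two points share x = 11 and their y-coordinates satisfy 14 + 5 ≡ 0 (mod 19), so they are inverses. Their sum is O.

O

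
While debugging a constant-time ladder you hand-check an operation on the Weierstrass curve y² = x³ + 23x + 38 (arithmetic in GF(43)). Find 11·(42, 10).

(39, 21)

Write Q = (42, 10).
Repeated addition: build up to 11Q.
2Q: tangent at (42, 10): λ = (3·42² + 23)/(2·10) ≡ 26/20. 20⁻¹ ≡ 28 (mod 43), so λ ≡ 26·28 ≡ 40.
  x = λ² - 42 - 42 = 1600 - 84 ≡ 11; y = λ·(42 - 11) - 10 ≡ 26. → (11, 26)
3Q: (11, 26) + (42, 10). λ = (10 - 26)/(42 - 11) ≡ 27/31 mod 43. 31⁻¹ ≡ 25 (mod 43) since 31·25 = 775 ≡ 1, so λ ≡ 30.
  x = λ² - 11 - 42 = 900 - 53 ≡ 30; y = λ·(11 - 30) - 26 ≡ 6. → (30, 6)
4Q: (30, 6) + (42, 10). λ = (10 - 6)/(42 - 30) ≡ 4/12 mod 43. 12⁻¹ ≡ 18 (mod 43) since 12·18 = 216 ≡ 1, so λ ≡ 29.
  x = λ² - 30 - 42 = 841 - 72 ≡ 38; y = λ·(30 - 38) - 6 ≡ 20. → (38, 20)
5Q: (38, 20) + (42, 10). λ = (10 - 20)/(42 - 38) ≡ 33/4 mod 43. 4⁻¹ ≡ 11 (mod 43), so λ ≡ 19.
  x = λ² - 38 - 42 = 361 - 80 ≡ 23; y = λ·(38 - 23) - 20 ≡ 7. → (23, 7)
6Q: (23, 7) + (42, 10). λ = (10 - 7)/(42 - 23) ≡ 3/19 mod 43. 19⁻¹ ≡ 34 (mod 43), so λ ≡ 16.
  x = λ² - 23 - 42 = 256 - 65 ≡ 19; y = λ·(23 - 19) - 7 ≡ 14. → (19, 14)
7Q: (19, 14) + (42, 10). λ = (10 - 14)/(42 - 19) ≡ 39/23 mod 43. 23⁻¹ ≡ 15 (mod 43) since 23·15 = 345 ≡ 1, so λ ≡ 26.
  x = λ² - 19 - 42 = 676 - 61 ≡ 13; y = λ·(19 - 13) - 14 ≡ 13. → (13, 13)
8Q: (13, 13) + (42, 10). λ = (10 - 13)/(42 - 13) ≡ 40/29 mod 43. 29⁻¹ ≡ 3 (mod 43), so λ ≡ 34.
  x = λ² - 13 - 42 = 1156 - 55 ≡ 26; y = λ·(13 - 26) - 13 ≡ 18. → (26, 18)
9Q: (26, 18) + (42, 10). λ = (10 - 18)/(42 - 26) ≡ 35/16 mod 43. 16⁻¹ ≡ 35 (mod 43) since 16·35 = 560 ≡ 1, so λ ≡ 21.
  x = λ² - 26 - 42 = 441 - 68 ≡ 29; y = λ·(26 - 29) - 18 ≡ 5. → (29, 5)
10Q: (29, 5) + (42, 10). λ = (10 - 5)/(42 - 29) ≡ 5/13 mod 43. 13⁻¹ ≡ 10 (mod 43), so λ ≡ 7.
  x = λ² - 29 - 42 = 49 - 71 ≡ 21; y = λ·(29 - 21) - 5 ≡ 8. → (21, 8)
11Q: (21, 8) + (42, 10). λ = (10 - 8)/(42 - 21) ≡ 2/21 mod 43. 21⁻¹ ≡ 41 (mod 43) since 21·41 = 861 ≡ 1, so λ ≡ 39.
  x = λ² - 21 - 42 = 1521 - 63 ≡ 39; y = λ·(21 - 39) - 8 ≡ 21. → (39, 21)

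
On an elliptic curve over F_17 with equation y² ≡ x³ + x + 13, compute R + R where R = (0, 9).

tangent at (0, 9): λ = (3·0² + 1)/(2·9) ≡ 1/1. 1⁻¹ ≡ 1 (mod 17), so λ ≡ 1·1 ≡ 1.
  x = λ² - 0 - 0 = 1 - 0 ≡ 1; y = λ·(0 - 1) - 9 ≡ 7. → (1, 7)

(1, 7)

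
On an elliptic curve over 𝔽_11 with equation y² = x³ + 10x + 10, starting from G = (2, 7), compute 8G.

Repeated addition: build up to 8G.
2G: tangent at (2, 7): λ = (3·2² + 10)/(2·7) ≡ 0/3. 3⁻¹ ≡ 4 (mod 11) since 3·4 = 12 ≡ 1, so λ ≡ 0·4 ≡ 0.
  x = λ² - 2 - 2 = 0 - 4 ≡ 7; y = λ·(2 - 7) - 7 ≡ 4. → (7, 4)
3G: (7, 4) + (2, 7). λ = (7 - 4)/(2 - 7) ≡ 3/6 mod 11. 6⁻¹ ≡ 2 (mod 11), so λ ≡ 6.
  x = λ² - 7 - 2 = 36 - 9 ≡ 5; y = λ·(7 - 5) - 4 ≡ 8. → (5, 8)
4G: (5, 8) + (2, 7). λ = (7 - 8)/(2 - 5) ≡ 10/8 mod 11. 8⁻¹ ≡ 7 (mod 11) since 8·7 = 56 ≡ 1, so λ ≡ 4.
  x = λ² - 5 - 2 = 16 - 7 ≡ 9; y = λ·(5 - 9) - 8 ≡ 9. → (9, 9)
5G: (9, 9) + (2, 7). λ = (7 - 9)/(2 - 9) ≡ 9/4 mod 11. 4⁻¹ ≡ 3 (mod 11) since 4·3 = 12 ≡ 1, so λ ≡ 5.
  x = λ² - 9 - 2 = 25 - 11 ≡ 3; y = λ·(9 - 3) - 9 ≡ 10. → (3, 10)
6G: (3, 10) + (2, 7). λ = (7 - 10)/(2 - 3) ≡ 8/10 mod 11. 10⁻¹ ≡ 10 (mod 11) since 10·10 = 100 ≡ 1, so λ ≡ 3.
  x = λ² - 3 - 2 = 9 - 5 ≡ 4; y = λ·(3 - 4) - 10 ≡ 9. → (4, 9)
7G: (4, 9) + (2, 7). λ = (7 - 9)/(2 - 4) ≡ 9/9 mod 11. 9⁻¹ ≡ 5 (mod 11) since 9·5 = 45 ≡ 1, so λ ≡ 1.
  x = λ² - 4 - 2 = 1 - 6 ≡ 6; y = λ·(4 - 6) - 9 ≡ 0. → (6, 0)
8G: (6, 0) + (2, 7). λ = (7 - 0)/(2 - 6) ≡ 7/7 mod 11. 7⁻¹ ≡ 8 (mod 11), so λ ≡ 1.
  x = λ² - 6 - 2 = 1 - 8 ≡ 4; y = λ·(6 - 4) - 0 ≡ 2. → (4, 2)

(4, 2)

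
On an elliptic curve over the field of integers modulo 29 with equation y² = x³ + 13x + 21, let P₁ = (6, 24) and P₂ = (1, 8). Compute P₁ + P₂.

(6, 24) + (1, 8). λ = (8 - 24)/(1 - 6) ≡ 13/24 mod 29. 24⁻¹ ≡ 23 (mod 29) since 24·23 = 552 ≡ 1, so λ ≡ 9.
  x = λ² - 6 - 1 = 81 - 7 ≡ 16; y = λ·(6 - 16) - 24 ≡ 2. → (16, 2)

(16, 2)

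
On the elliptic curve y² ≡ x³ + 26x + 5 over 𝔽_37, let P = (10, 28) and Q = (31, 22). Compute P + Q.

(21, 28)

(10, 28) + (31, 22). λ = (22 - 28)/(31 - 10) ≡ 31/21 mod 37. 21⁻¹ ≡ 30 (mod 37), so λ ≡ 5.
  x = λ² - 10 - 31 = 25 - 41 ≡ 21; y = λ·(10 - 21) - 28 ≡ 28. → (21, 28)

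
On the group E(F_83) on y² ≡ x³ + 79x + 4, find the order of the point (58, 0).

2P: (58, 0) + (58, 0): same x and y₁ ≡ -y₂, so the sum is ∞.
2P = ∞, so the order is 2.

2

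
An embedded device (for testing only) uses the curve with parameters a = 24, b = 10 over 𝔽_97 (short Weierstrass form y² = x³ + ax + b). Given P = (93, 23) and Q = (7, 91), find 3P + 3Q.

First 3P:
Repeated addition: build up to 3P.
2P: tangent at (93, 23): λ = (3·93² + 24)/(2·23) ≡ 72/46. 46⁻¹ ≡ 19 (mod 97), so λ ≡ 72·19 ≡ 10.
  x = λ² - 93 - 93 = 100 - 186 ≡ 11; y = λ·(93 - 11) - 23 ≡ 21. → (11, 21)
3P: (11, 21) + (93, 23). λ = (23 - 21)/(93 - 11) ≡ 2/82 mod 97. 82⁻¹ ≡ 84 (mod 97), so λ ≡ 71.
  x = λ² - 11 - 93 = 5041 - 104 ≡ 87; y = λ·(11 - 87) - 21 ≡ 15. → (87, 15)
3P = (87, 15).
Next 3Q:
Repeated addition: build up to 3Q.
2Q: tangent at (7, 91): λ = (3·7² + 24)/(2·91) ≡ 74/85. 85⁻¹ ≡ 8 (mod 97), so λ ≡ 74·8 ≡ 10.
  x = λ² - 7 - 7 = 100 - 14 ≡ 86; y = λ·(7 - 86) - 91 ≡ 89. → (86, 89)
3Q: (86, 89) + (7, 91). λ = (91 - 89)/(7 - 86) ≡ 2/18 mod 97. 18⁻¹ ≡ 27 (mod 97) since 18·27 = 486 ≡ 1, so λ ≡ 54.
  x = λ² - 86 - 7 = 2916 - 93 ≡ 10; y = λ·(86 - 10) - 89 ≡ 38. → (10, 38)
3Q = (10, 38).
Finally 3P + 3Q:
(87, 15) + (10, 38). λ = (38 - 15)/(10 - 87) ≡ 23/20 mod 97. 20⁻¹ ≡ 34 (mod 97) since 20·34 = 680 ≡ 1, so λ ≡ 6.
  x = λ² - 87 - 10 = 36 - 97 ≡ 36; y = λ·(87 - 36) - 15 ≡ 0. → (36, 0)

(36, 0)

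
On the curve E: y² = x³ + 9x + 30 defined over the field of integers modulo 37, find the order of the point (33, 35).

3

2P: tangent at (33, 35): λ = (3·33² + 9)/(2·35) ≡ 20/33. 33⁻¹ ≡ 9 (mod 37), so λ ≡ 20·9 ≡ 32.
  x = λ² - 33 - 33 = 1024 - 66 ≡ 33; y = λ·(33 - 33) - 35 ≡ 2. → (33, 2)
3P: (33, 2) + (33, 35): same x and y₁ ≡ -y₂, so the sum is O.
3P = O, so the order is 3.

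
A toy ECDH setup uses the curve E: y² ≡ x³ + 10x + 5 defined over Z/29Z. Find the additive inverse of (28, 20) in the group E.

-(28, 20) = (28, -20 mod 29) = (28, 9).

(28, 9)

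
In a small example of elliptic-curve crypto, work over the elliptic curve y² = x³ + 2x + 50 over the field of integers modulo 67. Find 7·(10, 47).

Write G = (10, 47).
Repeated addition: build up to 7G.
2G: tangent at (10, 47): λ = (3·10² + 2)/(2·47) ≡ 34/27. 27⁻¹ ≡ 5 (mod 67), so λ ≡ 34·5 ≡ 36.
  x = λ² - 10 - 10 = 1296 - 20 ≡ 3; y = λ·(10 - 3) - 47 ≡ 4. → (3, 4)
3G: (3, 4) + (10, 47). λ = (47 - 4)/(10 - 3) ≡ 43/7 mod 67. 7⁻¹ ≡ 48 (mod 67) since 7·48 = 336 ≡ 1, so λ ≡ 54.
  x = λ² - 3 - 10 = 2916 - 13 ≡ 22; y = λ·(3 - 22) - 4 ≡ 42. → (22, 42)
4G: (22, 42) + (10, 47). λ = (47 - 42)/(10 - 22) ≡ 5/55 mod 67. 55⁻¹ ≡ 39 (mod 67), so λ ≡ 61.
  x = λ² - 22 - 10 = 3721 - 32 ≡ 4; y = λ·(22 - 4) - 42 ≡ 51. → (4, 51)
5G: (4, 51) + (10, 47). λ = (47 - 51)/(10 - 4) ≡ 63/6 mod 67. 6⁻¹ ≡ 56 (mod 67) since 6·56 = 336 ≡ 1, so λ ≡ 44.
  x = λ² - 4 - 10 = 1936 - 14 ≡ 46; y = λ·(4 - 46) - 51 ≡ 44. → (46, 44)
6G: (46, 44) + (10, 47). λ = (47 - 44)/(10 - 46) ≡ 3/31 mod 67. 31⁻¹ ≡ 13 (mod 67) since 31·13 = 403 ≡ 1, so λ ≡ 39.
  x = λ² - 46 - 10 = 1521 - 56 ≡ 58; y = λ·(46 - 58) - 44 ≡ 24. → (58, 24)
7G: (58, 24) + (10, 47). λ = (47 - 24)/(10 - 58) ≡ 23/19 mod 67. 19⁻¹ ≡ 60 (mod 67) since 19·60 = 1140 ≡ 1, so λ ≡ 40.
  x = λ² - 58 - 10 = 1600 - 68 ≡ 58; y = λ·(58 - 58) - 24 ≡ 43. → (58, 43)

(58, 43)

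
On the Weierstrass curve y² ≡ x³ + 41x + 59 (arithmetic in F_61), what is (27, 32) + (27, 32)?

(53, 16)

tangent at (27, 32): λ = (3·27² + 41)/(2·32) ≡ 32/3. 3⁻¹ ≡ 41 (mod 61), so λ ≡ 32·41 ≡ 31.
  x = λ² - 27 - 27 = 961 - 54 ≡ 53; y = λ·(27 - 53) - 32 ≡ 16. → (53, 16)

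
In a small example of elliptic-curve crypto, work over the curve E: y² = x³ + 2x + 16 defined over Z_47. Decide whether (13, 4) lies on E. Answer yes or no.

y² = 4² ≡ 16; x³ + 2x + 16 = 2239 ≡ 30 (mod 47). 16 ≠ 30.

no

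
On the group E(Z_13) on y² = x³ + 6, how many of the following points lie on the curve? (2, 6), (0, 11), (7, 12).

(2, 6): 6² ≡ 10, rhs ≡ 1 → off.
(0, 11): 11² ≡ 4, rhs ≡ 6 → off.
(7, 12): 12² ≡ 1, rhs ≡ 11 → off.

0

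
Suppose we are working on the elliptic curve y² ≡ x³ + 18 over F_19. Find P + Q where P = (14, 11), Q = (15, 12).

(10, 12)

(14, 11) + (15, 12). λ = (12 - 11)/(15 - 14) ≡ 1/1 mod 19. 1⁻¹ ≡ 1 (mod 19), so λ ≡ 1.
  x = λ² - 14 - 15 = 1 - 29 ≡ 10; y = λ·(14 - 10) - 11 ≡ 12. → (10, 12)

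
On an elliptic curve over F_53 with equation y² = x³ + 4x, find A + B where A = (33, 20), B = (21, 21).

(33, 20) + (21, 21). λ = (21 - 20)/(21 - 33) ≡ 1/41 mod 53. 41⁻¹ ≡ 22 (mod 53) since 41·22 = 902 ≡ 1, so λ ≡ 22.
  x = λ² - 33 - 21 = 484 - 54 ≡ 6; y = λ·(33 - 6) - 20 ≡ 44. → (6, 44)

(6, 44)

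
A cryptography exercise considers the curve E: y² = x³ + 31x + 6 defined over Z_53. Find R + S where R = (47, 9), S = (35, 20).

(23, 22)

(47, 9) + (35, 20). λ = (20 - 9)/(35 - 47) ≡ 11/41 mod 53. 41⁻¹ ≡ 22 (mod 53), so λ ≡ 30.
  x = λ² - 47 - 35 = 900 - 82 ≡ 23; y = λ·(47 - 23) - 9 ≡ 22. → (23, 22)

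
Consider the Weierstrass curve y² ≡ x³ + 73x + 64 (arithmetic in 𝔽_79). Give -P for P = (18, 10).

(18, 69)

-(18, 10) = (18, -10 mod 79) = (18, 69).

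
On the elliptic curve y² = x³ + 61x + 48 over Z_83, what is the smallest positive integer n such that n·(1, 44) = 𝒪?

2P: tangent at (1, 44): λ = (3·1² + 61)/(2·44) ≡ 64/5. 5⁻¹ ≡ 50 (mod 83), so λ ≡ 64·50 ≡ 46.
  x = λ² - 1 - 1 = 2116 - 2 ≡ 39; y = λ·(1 - 39) - 44 ≡ 34. → (39, 34)
3P: (39, 34) + (1, 44). λ = (44 - 34)/(1 - 39) ≡ 10/45 mod 83. 45⁻¹ ≡ 24 (mod 83), so λ ≡ 74.
  x = λ² - 39 - 1 = 5476 - 40 ≡ 41; y = λ·(39 - 41) - 34 ≡ 67. → (41, 67)
4P: (41, 67) + (1, 44). λ = (44 - 67)/(1 - 41) ≡ 60/43 mod 83. 43⁻¹ ≡ 56 (mod 83), so λ ≡ 40.
  x = λ² - 41 - 1 = 1600 - 42 ≡ 64; y = λ·(41 - 64) - 67 ≡ 9. → (64, 9)
5P: (64, 9) + (1, 44). λ = (44 - 9)/(1 - 64) ≡ 35/20 mod 83. 20⁻¹ ≡ 54 (mod 83), so λ ≡ 64.
  x = λ² - 64 - 1 = 4096 - 65 ≡ 47; y = λ·(64 - 47) - 9 ≡ 0. → (47, 0)
6P: (47, 0) + (1, 44). λ = (44 - 0)/(1 - 47) ≡ 44/37 mod 83. 37⁻¹ ≡ 9 (mod 83), so λ ≡ 64.
  x = λ² - 47 - 1 = 4096 - 48 ≡ 64; y = λ·(47 - 64) - 0 ≡ 74. → (64, 74)
7P: (64, 74) + (1, 44). λ = (44 - 74)/(1 - 64) ≡ 53/20 mod 83. 20⁻¹ ≡ 54 (mod 83), so λ ≡ 40.
  x = λ² - 64 - 1 = 1600 - 65 ≡ 41; y = λ·(64 - 41) - 74 ≡ 16. → (41, 16)
8P: (41, 16) + (1, 44). λ = (44 - 16)/(1 - 41) ≡ 28/43 mod 83. 43⁻¹ ≡ 56 (mod 83), so λ ≡ 74.
  x = λ² - 41 - 1 = 5476 - 42 ≡ 39; y = λ·(41 - 39) - 16 ≡ 49. → (39, 49)
9P: (39, 49) + (1, 44). λ = (44 - 49)/(1 - 39) ≡ 78/45 mod 83. 45⁻¹ ≡ 24 (mod 83) since 45·24 = 1080 ≡ 1, so λ ≡ 46.
  x = λ² - 39 - 1 = 2116 - 40 ≡ 1; y = λ·(39 - 1) - 49 ≡ 39. → (1, 39)
10P: (1, 39) + (1, 44): same x and y₁ ≡ -y₂, so the sum is 𝒪.
10P = 𝒪, so the order is 10.

10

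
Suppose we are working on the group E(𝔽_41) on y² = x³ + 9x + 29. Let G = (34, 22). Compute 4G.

(8, 11)

Repeated addition: build up to 4G.
2G: tangent at (34, 22): λ = (3·34² + 9)/(2·22) ≡ 33/3. 3⁻¹ ≡ 14 (mod 41), so λ ≡ 33·14 ≡ 11.
  x = λ² - 34 - 34 = 121 - 68 ≡ 12; y = λ·(34 - 12) - 22 ≡ 15. → (12, 15)
3G: (12, 15) + (34, 22). λ = (22 - 15)/(34 - 12) ≡ 7/22 mod 41. 22⁻¹ ≡ 28 (mod 41) since 22·28 = 616 ≡ 1, so λ ≡ 32.
  x = λ² - 12 - 34 = 1024 - 46 ≡ 35; y = λ·(12 - 35) - 15 ≡ 28. → (35, 28)
4G: (35, 28) + (34, 22). λ = (22 - 28)/(34 - 35) ≡ 35/40 mod 41. 40⁻¹ ≡ 40 (mod 41) since 40·40 = 1600 ≡ 1, so λ ≡ 6.
  x = λ² - 35 - 34 = 36 - 69 ≡ 8; y = λ·(35 - 8) - 28 ≡ 11. → (8, 11)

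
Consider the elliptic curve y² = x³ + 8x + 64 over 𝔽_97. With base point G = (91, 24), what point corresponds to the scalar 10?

Double-and-add on 10 = (1010)₂. Start with G = (91, 24) for the leading 1-bit.
double: tangent at (91, 24): λ = (3·91² + 8)/(2·24) ≡ 19/48. 48⁻¹ ≡ 95 (mod 97), so λ ≡ 19·95 ≡ 59.
  x = λ² - 91 - 91 = 3481 - 182 ≡ 1; y = λ·(91 - 1) - 24 ≡ 48. → (1, 48)
double: tangent at (1, 48): λ = (3·1² + 8)/(2·48) ≡ 11/96. 96⁻¹ ≡ 96 (mod 97) since 96·96 = 9216 ≡ 1, so λ ≡ 11·96 ≡ 86.
  x = λ² - 1 - 1 = 7396 - 2 ≡ 22; y = λ·(1 - 22) - 48 ≡ 86. → (22, 86)
add G: (22, 86) + (91, 24). λ = (24 - 86)/(91 - 22) ≡ 35/69 mod 97. 69⁻¹ ≡ 45 (mod 97), so λ ≡ 23.
  x = λ² - 22 - 91 = 529 - 113 ≡ 28; y = λ·(22 - 28) - 86 ≡ 67. → (28, 67)
double: tangent at (28, 67): λ = (3·28² + 8)/(2·67) ≡ 32/37. 37⁻¹ ≡ 21 (mod 97), so λ ≡ 32·21 ≡ 90.
  x = λ² - 28 - 28 = 8100 - 56 ≡ 90; y = λ·(28 - 90) - 67 ≡ 76. → (90, 76)

(90, 76)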